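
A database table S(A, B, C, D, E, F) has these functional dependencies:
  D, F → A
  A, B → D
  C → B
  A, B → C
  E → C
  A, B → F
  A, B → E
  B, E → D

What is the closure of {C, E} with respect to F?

Start with {C, E}.
C → B applies; add {B} → now {B, C, E}.
B, E → D applies; add {D} → now {B, C, D, E}.
No further FD applies.

{B, C, D, E}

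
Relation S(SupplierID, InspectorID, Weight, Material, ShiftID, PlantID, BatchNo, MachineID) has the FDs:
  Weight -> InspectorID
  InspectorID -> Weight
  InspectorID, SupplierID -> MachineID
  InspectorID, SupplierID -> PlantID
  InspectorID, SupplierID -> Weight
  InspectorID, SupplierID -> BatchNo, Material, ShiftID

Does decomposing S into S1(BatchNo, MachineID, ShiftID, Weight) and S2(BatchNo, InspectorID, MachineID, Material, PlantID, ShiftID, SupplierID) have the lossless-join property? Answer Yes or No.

Common attributes: {BatchNo, MachineID, ShiftID}; their closure is {BatchNo, MachineID, ShiftID}.
Neither S1 nor S2 is contained in that closure, so the decomposition is lossy.

No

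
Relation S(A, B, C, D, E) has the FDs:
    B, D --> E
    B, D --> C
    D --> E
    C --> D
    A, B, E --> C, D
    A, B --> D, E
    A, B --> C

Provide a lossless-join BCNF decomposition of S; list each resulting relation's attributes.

Candidate key of the original relation: {A, B}.
{A, B, C, D, E}: {B, D} determines {B, C, D, E} here but is not a superkey — split on B, D --> C, E, giving {B, C, D, E} and {A, B, D}.
{B, C, D, E}: {D} determines {D, E} here but is not a superkey — split on D --> E, giving {D, E} and {B, C, D}.
{D, E} has no BCNF violation.
{B, C, D}: {C} determines {C, D} here but is not a superkey — split on C --> D, giving {C, D} and {B, C}.
{C, D} has no BCNF violation.
{B, C} has no BCNF violation.
{A, B, D} has no BCNF violation.

{A, B, D}; {B, C}; {C, D}; {D, E}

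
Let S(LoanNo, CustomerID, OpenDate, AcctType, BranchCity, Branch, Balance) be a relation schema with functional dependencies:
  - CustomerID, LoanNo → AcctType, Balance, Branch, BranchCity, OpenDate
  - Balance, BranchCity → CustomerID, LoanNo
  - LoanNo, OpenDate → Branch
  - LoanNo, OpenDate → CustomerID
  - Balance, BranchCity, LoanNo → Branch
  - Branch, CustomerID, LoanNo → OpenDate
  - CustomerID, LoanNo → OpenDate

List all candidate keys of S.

{Balance, BranchCity}⁺ = {AcctType, Balance, Branch, BranchCity, CustomerID, LoanNo, OpenDate} — all of the relation — so {Balance, BranchCity} is a candidate key.
{CustomerID, LoanNo}⁺ = {AcctType, Balance, Branch, BranchCity, CustomerID, LoanNo, OpenDate} — all of the relation — so {CustomerID, LoanNo} is a candidate key.
{LoanNo, OpenDate}⁺ = {AcctType, Balance, Branch, BranchCity, CustomerID, LoanNo, OpenDate} — all of the relation — so {LoanNo, OpenDate} is a candidate key.
These are minimal and exhaustive — every other superkey contains one of them.

{Balance, BranchCity}, {CustomerID, LoanNo}, {LoanNo, OpenDate}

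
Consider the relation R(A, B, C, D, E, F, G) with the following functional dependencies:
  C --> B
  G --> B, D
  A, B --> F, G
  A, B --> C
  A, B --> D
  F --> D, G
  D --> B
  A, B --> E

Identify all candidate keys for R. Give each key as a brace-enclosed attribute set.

{A, B}, {A, C}, {A, D}, {A, F}, {A, G}

Attributes never on any right-hand side: {A} — every candidate key must contain it.
{A, B}⁺ = {A, B, C, D, E, F, G} — all of the relation — so {A, B} is a candidate key.
{A, C}⁺ = {A, B, C, D, E, F, G} — all of the relation — so {A, C} is a candidate key.
{A, D}⁺ = {A, B, C, D, E, F, G} — all of the relation — so {A, D} is a candidate key.
{A, F}⁺ = {A, B, C, D, E, F, G} — all of the relation — so {A, F} is a candidate key.
{A, G}⁺ = {A, B, C, D, E, F, G} — all of the relation — so {A, G} is a candidate key.
No proper subset of any of these is a key, and no other minimal superkey exists.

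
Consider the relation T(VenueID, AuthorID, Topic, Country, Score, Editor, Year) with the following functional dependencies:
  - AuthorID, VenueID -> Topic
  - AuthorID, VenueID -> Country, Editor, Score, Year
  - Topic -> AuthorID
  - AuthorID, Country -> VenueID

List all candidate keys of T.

{AuthorID, Country}⁺ = {AuthorID, Country, Editor, Score, Topic, VenueID, Year}, which is every attribute, so {AuthorID, Country} is a candidate key.
{AuthorID, VenueID}⁺ = {AuthorID, Country, Editor, Score, Topic, VenueID, Year}, which is every attribute, so {AuthorID, VenueID} is a candidate key.
{Country, Topic}⁺ = {AuthorID, Country, Editor, Score, Topic, VenueID, Year}, which is every attribute, so {Country, Topic} is a candidate key.
{Topic, VenueID}⁺ = {AuthorID, Country, Editor, Score, Topic, VenueID, Year}, which is every attribute, so {Topic, VenueID} is a candidate key.
Any other superkey properly contains one of these, so there are no further candidate keys.

{AuthorID, Country}, {AuthorID, VenueID}, {Country, Topic}, {Topic, VenueID}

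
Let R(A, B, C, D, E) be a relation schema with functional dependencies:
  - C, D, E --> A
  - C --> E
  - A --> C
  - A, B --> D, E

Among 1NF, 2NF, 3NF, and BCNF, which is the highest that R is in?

1NF

Candidate keys: {A, B}, {B, C, D}. Prime attributes: {A, B, C, D}.
C, D, E --> A breaks BCNF: {C, D, E}⁺ = {A, C, D, E}, so {C, D, E} is not a superkey.
C --> E determines the non-prime attribute {E} from a non-superkey — 3NF is violated.
Since {A} ⊂ {A, B} and {A}⁺ ⊇ {E} with {E} non-prime, there is a partial dependency; 2NF fails.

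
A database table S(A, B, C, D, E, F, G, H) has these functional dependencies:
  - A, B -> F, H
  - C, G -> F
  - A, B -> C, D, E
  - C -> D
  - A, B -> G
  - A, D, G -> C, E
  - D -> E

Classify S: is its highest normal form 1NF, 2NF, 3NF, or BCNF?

2NF

Candidate key: {A, B}. Prime attributes: {A, B}.
For C, G -> F we have {C, G}⁺ = {C, D, E, F, G}; {C, G} is not a superkey, so BCNF fails.
C, G -> F has non-prime {F} on the right and a non-superkey on the left, so 3NF fails.
No proper subset of a key has a non-prime attribute in its closure, so there is no partial dependency; 2NF holds.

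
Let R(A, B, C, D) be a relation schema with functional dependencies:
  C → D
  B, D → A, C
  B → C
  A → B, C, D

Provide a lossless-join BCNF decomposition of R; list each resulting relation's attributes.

Candidate keys of the original relation: {A}, {B}.
{A, B, C, D}: {C} determines {C, D} here but is not a superkey — split on C → D, giving {C, D} and {A, B, C}.
{C, D} has no BCNF violation.
{A, B, C} has no BCNF violation.

{A, B, C}; {C, D}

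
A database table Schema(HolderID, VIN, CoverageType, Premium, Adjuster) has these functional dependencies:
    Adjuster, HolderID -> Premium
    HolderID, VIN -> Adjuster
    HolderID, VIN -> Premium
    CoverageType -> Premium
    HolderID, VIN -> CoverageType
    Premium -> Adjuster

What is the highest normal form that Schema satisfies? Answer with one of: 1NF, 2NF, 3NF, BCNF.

2NF

Candidate key: {HolderID, VIN}. Prime attributes: {HolderID, VIN}.
Adjuster, HolderID -> Premium: {Adjuster, HolderID}⁺ = {Adjuster, HolderID, Premium}, which is not all of the attributes, so the left side is not a superkey — BCNF is violated.
Because {Premium} is non-prime and the left side of Adjuster, HolderID -> Premium is not a superkey, the relation is not in 3NF.
No non-prime attribute depends on a proper subset of any candidate key, so 2NF holds.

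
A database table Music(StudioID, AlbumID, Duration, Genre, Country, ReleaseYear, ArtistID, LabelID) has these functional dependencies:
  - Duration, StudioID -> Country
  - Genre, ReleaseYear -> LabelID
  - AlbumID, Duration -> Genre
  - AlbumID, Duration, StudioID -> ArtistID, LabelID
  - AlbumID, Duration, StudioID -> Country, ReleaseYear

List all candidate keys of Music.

{AlbumID, Duration, StudioID}

{AlbumID, Duration, StudioID} never appear on the right of any FD, so every key must include all of them.
{AlbumID, Duration, StudioID} is a candidate key since {AlbumID, Duration, StudioID}⁺ = {AlbumID, ArtistID, Country, Duration, Genre, LabelID, ReleaseYear, StudioID} covers every attribute.
No smaller or unrelated set reaches every attribute, so there are no other keys.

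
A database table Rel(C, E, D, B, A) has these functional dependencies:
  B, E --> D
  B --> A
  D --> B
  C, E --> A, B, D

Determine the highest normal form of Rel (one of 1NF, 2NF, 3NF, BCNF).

2NF

Candidate key: {C, E}. Prime attributes: {C, E}.
B, E --> D breaks BCNF: {B, E}⁺ = {A, B, D, E}, so {B, E} is not a superkey.
B, E --> D has non-prime {D} on the right and a non-superkey on the left, so 3NF fails.
No proper subset of a key has a non-prime attribute in its closure, so there is no partial dependency; 2NF holds.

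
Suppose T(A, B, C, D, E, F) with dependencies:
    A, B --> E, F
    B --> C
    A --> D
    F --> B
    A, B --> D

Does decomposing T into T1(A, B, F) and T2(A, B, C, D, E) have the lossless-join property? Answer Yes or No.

Yes

T1 ∩ T2 = {A, B}; its closure under F is {A, B, C, D, E, F}.
T1 is contained in that closure, so T1 ∩ T2 --> T1 holds and the join is lossless.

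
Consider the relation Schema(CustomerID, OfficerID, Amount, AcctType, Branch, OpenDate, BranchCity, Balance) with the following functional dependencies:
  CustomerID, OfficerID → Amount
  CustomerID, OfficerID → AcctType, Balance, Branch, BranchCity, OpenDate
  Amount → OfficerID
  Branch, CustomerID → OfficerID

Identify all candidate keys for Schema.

{Amount, CustomerID}, {Branch, CustomerID}, {CustomerID, OfficerID}

No FD produces {CustomerID}, so it must be in every candidate key.
Closure of {Amount, CustomerID} is {AcctType, Amount, Balance, Branch, BranchCity, CustomerID, OfficerID, OpenDate}, the whole schema; {Amount, CustomerID} is a candidate key.
Closure of {Branch, CustomerID} is {AcctType, Amount, Balance, Branch, BranchCity, CustomerID, OfficerID, OpenDate}, the whole schema; {Branch, CustomerID} is a candidate key.
Closure of {CustomerID, OfficerID} is {AcctType, Amount, Balance, Branch, BranchCity, CustomerID, OfficerID, OpenDate}, the whole schema; {CustomerID, OfficerID} is a candidate key.
Any other superkey properly contains one of these, so there are no further candidate keys.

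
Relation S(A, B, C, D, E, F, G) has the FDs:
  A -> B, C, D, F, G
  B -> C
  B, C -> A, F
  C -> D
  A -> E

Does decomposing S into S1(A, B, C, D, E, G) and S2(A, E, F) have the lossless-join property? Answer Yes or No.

Yes

Common attributes: {A, E}; their closure is {A, B, C, D, E, F, G}.
This includes all of S1, so the common attributes are a superkey of S1 — the join is lossless.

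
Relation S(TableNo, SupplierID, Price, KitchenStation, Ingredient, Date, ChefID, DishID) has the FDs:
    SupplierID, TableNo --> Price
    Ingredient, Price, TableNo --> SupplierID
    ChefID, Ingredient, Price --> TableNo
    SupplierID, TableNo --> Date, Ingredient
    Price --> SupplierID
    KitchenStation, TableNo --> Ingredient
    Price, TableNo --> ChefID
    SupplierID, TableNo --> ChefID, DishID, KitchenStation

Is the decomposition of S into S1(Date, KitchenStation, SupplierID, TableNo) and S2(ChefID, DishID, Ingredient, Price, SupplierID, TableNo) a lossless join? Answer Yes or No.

Yes

Common attributes: {SupplierID, TableNo}; their closure is {ChefID, Date, DishID, Ingredient, KitchenStation, Price, SupplierID, TableNo}.
Since S1 ⊆ {ChefID, Date, DishID, Ingredient, KitchenStation, Price, SupplierID, TableNo}, the intersection is a superkey of S1; the decomposition is lossless.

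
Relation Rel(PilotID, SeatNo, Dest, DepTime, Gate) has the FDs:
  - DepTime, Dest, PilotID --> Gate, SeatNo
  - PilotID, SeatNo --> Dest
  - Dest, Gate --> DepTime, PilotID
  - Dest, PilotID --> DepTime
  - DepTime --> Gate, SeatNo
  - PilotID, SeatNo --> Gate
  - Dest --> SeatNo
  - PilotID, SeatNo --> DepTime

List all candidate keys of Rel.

{DepTime, Dest}, {DepTime, PilotID}, {Dest, Gate}, {Dest, PilotID}, {PilotID, SeatNo}

Closure of {DepTime, Dest} is {DepTime, Dest, Gate, PilotID, SeatNo}, the whole schema; {DepTime, Dest} is a candidate key.
Closure of {DepTime, PilotID} is {DepTime, Dest, Gate, PilotID, SeatNo}, the whole schema; {DepTime, PilotID} is a candidate key.
Closure of {Dest, Gate} is {DepTime, Dest, Gate, PilotID, SeatNo}, the whole schema; {Dest, Gate} is a candidate key.
Closure of {Dest, PilotID} is {DepTime, Dest, Gate, PilotID, SeatNo}, the whole schema; {Dest, PilotID} is a candidate key.
Closure of {PilotID, SeatNo} is {DepTime, Dest, Gate, PilotID, SeatNo}, the whole schema; {PilotID, SeatNo} is a candidate key.
These are minimal and exhaustive — every other superkey contains one of them.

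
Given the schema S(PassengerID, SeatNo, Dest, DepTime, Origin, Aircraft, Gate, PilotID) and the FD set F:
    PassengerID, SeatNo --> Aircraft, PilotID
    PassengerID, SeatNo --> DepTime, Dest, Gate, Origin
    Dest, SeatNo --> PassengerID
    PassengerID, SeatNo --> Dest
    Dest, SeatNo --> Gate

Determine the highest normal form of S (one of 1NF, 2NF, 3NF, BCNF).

Candidate keys: {Dest, SeatNo}, {PassengerID, SeatNo}. Prime attributes: {Dest, PassengerID, SeatNo}.
Each dependency's left side is a superkey — BCNF holds.

BCNF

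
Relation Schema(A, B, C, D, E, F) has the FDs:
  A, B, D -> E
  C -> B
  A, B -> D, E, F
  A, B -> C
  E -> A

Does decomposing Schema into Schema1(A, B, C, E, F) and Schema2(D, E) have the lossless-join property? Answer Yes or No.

The shared attributes are {E} and {E}⁺ = {A, E}.
Neither Schema1 nor Schema2 is contained in that closure, so the decomposition is lossy.

No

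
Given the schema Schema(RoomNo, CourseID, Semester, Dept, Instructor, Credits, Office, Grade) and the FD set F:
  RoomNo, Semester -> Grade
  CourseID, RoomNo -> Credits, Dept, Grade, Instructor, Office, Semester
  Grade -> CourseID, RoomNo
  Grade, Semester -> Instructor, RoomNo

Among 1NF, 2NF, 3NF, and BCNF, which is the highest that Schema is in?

BCNF

Candidate keys: {CourseID, RoomNo}, {Grade}, {RoomNo, Semester}. Prime attributes: {CourseID, Grade, RoomNo, Semester}.
The left-hand side of every FD is a superkey, so BCNF is satisfied.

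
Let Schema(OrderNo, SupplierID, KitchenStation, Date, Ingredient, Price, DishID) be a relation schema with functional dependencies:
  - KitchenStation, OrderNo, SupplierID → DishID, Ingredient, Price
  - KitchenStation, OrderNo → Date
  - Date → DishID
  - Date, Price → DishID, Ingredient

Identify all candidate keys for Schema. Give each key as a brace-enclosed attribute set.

Attributes never on any right-hand side: {KitchenStation, OrderNo, SupplierID} — every candidate key must contain all of them.
{KitchenStation, OrderNo, SupplierID} is a candidate key since {KitchenStation, OrderNo, SupplierID}⁺ = {Date, DishID, Ingredient, KitchenStation, OrderNo, Price, SupplierID} covers every attribute.
No smaller or unrelated set reaches every attribute, so there are no other keys.

{KitchenStation, OrderNo, SupplierID}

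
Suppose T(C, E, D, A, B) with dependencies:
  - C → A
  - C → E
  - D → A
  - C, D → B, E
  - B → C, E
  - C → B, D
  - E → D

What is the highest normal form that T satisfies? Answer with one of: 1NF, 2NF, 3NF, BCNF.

2NF

Candidate keys: {B}, {C}. Prime attributes: {B, C}.
D → A: {D}⁺ = {A, D}, which is not all of the attributes, so the left side is not a superkey — BCNF is violated.
D → A has non-prime {A} on the right and a non-superkey on the left, so 3NF fails.
All keys have size 1, which rules out partial dependencies — 2NF is satisfied.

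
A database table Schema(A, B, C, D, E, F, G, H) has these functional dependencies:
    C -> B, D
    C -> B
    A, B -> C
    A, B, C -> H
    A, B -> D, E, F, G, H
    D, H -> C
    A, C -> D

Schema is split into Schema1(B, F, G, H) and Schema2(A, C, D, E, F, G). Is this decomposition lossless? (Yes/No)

No

Common attributes: {F, G}; their closure is {F, G}.
The closure covers neither Schema1 nor Schema2 entirely; the join is not lossless.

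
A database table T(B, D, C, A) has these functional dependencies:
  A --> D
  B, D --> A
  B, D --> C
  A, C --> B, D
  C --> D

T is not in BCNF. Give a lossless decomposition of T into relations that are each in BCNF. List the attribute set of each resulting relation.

{A, B, C}; {A, D}

Candidate keys of the original relation: {A, B}, {A, C}, {B, C}, {B, D}.
Within {A, B, C, D}: {A}⁺ ∩ {A, B, C, D} = {A, D}, not the whole set, so A --> D violates BCNF; decompose into {A, D} and {A, B, C}.
{A, D}: every determinant is a superkey — BCNF.
{A, B, C}: every determinant is a superkey — BCNF.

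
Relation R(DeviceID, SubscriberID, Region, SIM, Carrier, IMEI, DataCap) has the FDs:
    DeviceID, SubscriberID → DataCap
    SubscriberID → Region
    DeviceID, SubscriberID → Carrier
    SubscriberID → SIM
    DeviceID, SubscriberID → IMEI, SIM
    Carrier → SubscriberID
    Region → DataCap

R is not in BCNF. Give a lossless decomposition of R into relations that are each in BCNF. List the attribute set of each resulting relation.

Candidate keys of the original relation: {Carrier, DeviceID}, {DeviceID, SubscriberID}.
In {Carrier, DataCap, DeviceID, IMEI, Region, SIM, SubscriberID}, {SubscriberID} is not a superkey ({SubscriberID}⁺ restricted to this set is {DataCap, Region, SIM, SubscriberID}), so split on SubscriberID → DataCap, Region, SIM into {DataCap, Region, SIM, SubscriberID} and {Carrier, DeviceID, IMEI, SubscriberID}.
In {DataCap, Region, SIM, SubscriberID}, {Region} is not a superkey ({Region}⁺ restricted to this set is {DataCap, Region}), so split on Region → DataCap into {DataCap, Region} and {Region, SIM, SubscriberID}.
{DataCap, Region}: every determinant is a superkey — BCNF.
{Region, SIM, SubscriberID}: every determinant is a superkey — BCNF.
In {Carrier, DeviceID, IMEI, SubscriberID}, {Carrier} is not a superkey ({Carrier}⁺ restricted to this set is {Carrier, SubscriberID}), so split on Carrier → SubscriberID into {Carrier, SubscriberID} and {Carrier, DeviceID, IMEI}.
{Carrier, SubscriberID}: every determinant is a superkey — BCNF.
{Carrier, DeviceID, IMEI}: every determinant is a superkey — BCNF.

{Carrier, DeviceID, IMEI}; {Carrier, SubscriberID}; {DataCap, Region}; {Region, SIM, SubscriberID}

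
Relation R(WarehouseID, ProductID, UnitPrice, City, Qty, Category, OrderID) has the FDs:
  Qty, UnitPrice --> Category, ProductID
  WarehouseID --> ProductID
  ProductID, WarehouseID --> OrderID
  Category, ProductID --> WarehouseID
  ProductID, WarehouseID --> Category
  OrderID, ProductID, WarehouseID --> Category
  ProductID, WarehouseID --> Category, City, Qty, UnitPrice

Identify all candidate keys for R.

{Category, ProductID}, {Qty, UnitPrice}, {WarehouseID}

Closure of {WarehouseID} is {Category, City, OrderID, ProductID, Qty, UnitPrice, WarehouseID}, the whole schema; {WarehouseID} is a candidate key.
Closure of {Category, ProductID} is {Category, City, OrderID, ProductID, Qty, UnitPrice, WarehouseID}, the whole schema; {Category, ProductID} is a candidate key.
Closure of {Qty, UnitPrice} is {Category, City, OrderID, ProductID, Qty, UnitPrice, WarehouseID}, the whole schema; {Qty, UnitPrice} is a candidate key.
These are minimal and exhaustive — every other superkey contains one of them.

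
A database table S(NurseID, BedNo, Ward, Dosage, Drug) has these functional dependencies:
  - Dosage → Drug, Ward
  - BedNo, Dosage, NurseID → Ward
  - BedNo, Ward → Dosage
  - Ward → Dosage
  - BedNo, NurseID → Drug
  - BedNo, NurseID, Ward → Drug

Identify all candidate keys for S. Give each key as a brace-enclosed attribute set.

{BedNo, NurseID} never appear on the right of any FD, so every key must include all of them.
Closure of {BedNo, Dosage, NurseID} is {BedNo, Dosage, Drug, NurseID, Ward}, the whole schema; {BedNo, Dosage, NurseID} is a candidate key.
Closure of {BedNo, NurseID, Ward} is {BedNo, Dosage, Drug, NurseID, Ward}, the whole schema; {BedNo, NurseID, Ward} is a candidate key.
Any other superkey properly contains one of these, so there are no further candidate keys.

{BedNo, Dosage, NurseID}, {BedNo, NurseID, Ward}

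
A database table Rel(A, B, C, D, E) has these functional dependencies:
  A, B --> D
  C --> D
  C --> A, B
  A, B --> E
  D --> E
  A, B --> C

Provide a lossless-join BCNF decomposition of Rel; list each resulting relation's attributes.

{A, B, C, D}; {D, E}

Candidate keys of the original relation: {A, B}, {C}.
Within {A, B, C, D, E}: {D}⁺ ∩ {A, B, C, D, E} = {D, E}, not the whole set, so D --> E violates BCNF; decompose into {D, E} and {A, B, C, D}.
{D, E} has no BCNF violation.
{A, B, C, D} has no BCNF violation.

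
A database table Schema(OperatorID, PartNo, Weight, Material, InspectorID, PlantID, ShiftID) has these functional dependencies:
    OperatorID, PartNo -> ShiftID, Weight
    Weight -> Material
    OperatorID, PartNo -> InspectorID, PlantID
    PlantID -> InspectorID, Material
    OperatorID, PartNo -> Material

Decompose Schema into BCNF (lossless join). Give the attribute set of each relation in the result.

{InspectorID, PlantID}; {Material, Weight}; {OperatorID, PartNo, PlantID, ShiftID, Weight}

Candidate key of the original relation: {OperatorID, PartNo}.
Within {InspectorID, Material, OperatorID, PartNo, PlantID, ShiftID, Weight}: {Weight}⁺ ∩ {InspectorID, Material, OperatorID, PartNo, PlantID, ShiftID, Weight} = {Material, Weight}, not the whole set, so Weight -> Material violates BCNF; decompose into {Material, Weight} and {InspectorID, OperatorID, PartNo, PlantID, ShiftID, Weight}.
{Material, Weight} is in BCNF.
Within {InspectorID, OperatorID, PartNo, PlantID, ShiftID, Weight}: {PlantID}⁺ ∩ {InspectorID, OperatorID, PartNo, PlantID, ShiftID, Weight} = {InspectorID, PlantID}, not the whole set, so PlantID -> InspectorID violates BCNF; decompose into {InspectorID, PlantID} and {OperatorID, PartNo, PlantID, ShiftID, Weight}.
{InspectorID, PlantID} is in BCNF.
{OperatorID, PartNo, PlantID, ShiftID, Weight} is in BCNF.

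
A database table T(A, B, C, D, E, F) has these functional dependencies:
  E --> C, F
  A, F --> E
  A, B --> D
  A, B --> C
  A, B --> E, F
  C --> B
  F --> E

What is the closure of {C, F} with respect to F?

Start with {C, F}.
C --> B applies; add {B} → now {B, C, F}.
F --> E applies; add {E} → now {B, C, E, F}.
No further FD applies.

{B, C, E, F}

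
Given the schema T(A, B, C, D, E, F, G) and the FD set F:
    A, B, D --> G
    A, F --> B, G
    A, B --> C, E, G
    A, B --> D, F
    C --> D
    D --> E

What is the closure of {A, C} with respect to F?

Start with {A, C}.
C --> D applies; add {D} → now {A, C, D}.
D --> E applies; add {E} → now {A, C, D, E}.
No further FD applies.

{A, C, D, E}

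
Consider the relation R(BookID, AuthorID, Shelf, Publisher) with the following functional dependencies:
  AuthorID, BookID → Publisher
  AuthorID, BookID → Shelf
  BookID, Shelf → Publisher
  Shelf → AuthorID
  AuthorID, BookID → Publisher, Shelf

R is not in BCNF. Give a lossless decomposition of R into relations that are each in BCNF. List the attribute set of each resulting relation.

Candidate keys of the original relation: {AuthorID, BookID}, {BookID, Shelf}.
Within {AuthorID, BookID, Publisher, Shelf}: {Shelf}⁺ ∩ {AuthorID, BookID, Publisher, Shelf} = {AuthorID, Shelf}, not the whole set, so Shelf → AuthorID violates BCNF; decompose into {AuthorID, Shelf} and {BookID, Publisher, Shelf}.
{AuthorID, Shelf} has no BCNF violation.
{BookID, Publisher, Shelf} has no BCNF violation.

{AuthorID, Shelf}; {BookID, Publisher, Shelf}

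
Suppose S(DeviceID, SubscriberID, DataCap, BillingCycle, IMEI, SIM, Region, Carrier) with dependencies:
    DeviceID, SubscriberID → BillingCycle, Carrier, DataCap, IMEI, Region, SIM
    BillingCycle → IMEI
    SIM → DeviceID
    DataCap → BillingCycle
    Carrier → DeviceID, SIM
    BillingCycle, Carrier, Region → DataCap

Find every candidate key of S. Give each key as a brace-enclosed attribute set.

{Carrier, SubscriberID}, {DeviceID, SubscriberID}, {SIM, SubscriberID}

Attributes never on any right-hand side: {SubscriberID} — every candidate key must contain it.
{Carrier, SubscriberID}⁺ = {BillingCycle, Carrier, DataCap, DeviceID, IMEI, Region, SIM, SubscriberID}, which is every attribute, so {Carrier, SubscriberID} is a candidate key.
{DeviceID, SubscriberID}⁺ = {BillingCycle, Carrier, DataCap, DeviceID, IMEI, Region, SIM, SubscriberID}, which is every attribute, so {DeviceID, SubscriberID} is a candidate key.
{SIM, SubscriberID}⁺ = {BillingCycle, Carrier, DataCap, DeviceID, IMEI, Region, SIM, SubscriberID}, which is every attribute, so {SIM, SubscriberID} is a candidate key.
Any other superkey properly contains one of these, so there are no further candidate keys.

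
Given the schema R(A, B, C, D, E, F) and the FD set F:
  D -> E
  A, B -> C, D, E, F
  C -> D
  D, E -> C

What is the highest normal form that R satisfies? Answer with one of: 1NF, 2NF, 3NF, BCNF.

Candidate key: {A, B}. Prime attributes: {A, B}.
D -> E: {D}⁺ = {C, D, E}, which is not all of the attributes, so the left side is not a superkey — BCNF is violated.
Because {E} is non-prime and the left side of D -> E is not a superkey, the relation is not in 3NF.
No non-prime attribute depends on a proper subset of any candidate key, so 2NF holds.

2NF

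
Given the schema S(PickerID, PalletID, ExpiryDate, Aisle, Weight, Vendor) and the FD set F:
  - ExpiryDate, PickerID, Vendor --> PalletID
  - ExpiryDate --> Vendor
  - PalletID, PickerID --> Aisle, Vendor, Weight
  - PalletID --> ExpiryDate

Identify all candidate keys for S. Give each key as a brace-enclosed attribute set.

{ExpiryDate, PickerID}, {PalletID, PickerID}

Attributes never on any right-hand side: {PickerID} — every candidate key must contain it.
{ExpiryDate, PickerID}⁺ = {Aisle, ExpiryDate, PalletID, PickerID, Vendor, Weight}, which is every attribute, so {ExpiryDate, PickerID} is a candidate key.
{PalletID, PickerID}⁺ = {Aisle, ExpiryDate, PalletID, PickerID, Vendor, Weight}, which is every attribute, so {PalletID, PickerID} is a candidate key.
These are minimal and exhaustive — every other superkey contains one of them.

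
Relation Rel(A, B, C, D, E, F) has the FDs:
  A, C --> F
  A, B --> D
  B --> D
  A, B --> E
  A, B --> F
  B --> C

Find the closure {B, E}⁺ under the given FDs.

Start with {B, E}.
B --> D applies; add {D} → now {B, D, E}.
B --> C applies; add {C} → now {B, C, D, E}.
No further FD applies.

{B, C, D, E}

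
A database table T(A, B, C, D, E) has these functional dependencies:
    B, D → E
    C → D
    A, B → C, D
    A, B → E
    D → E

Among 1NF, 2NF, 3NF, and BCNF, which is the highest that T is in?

Candidate key: {A, B}. Prime attributes: {A, B}.
B, D → E breaks BCNF: {B, D}⁺ = {B, D, E}, so {B, D} is not a superkey.
B, D → E has non-prime {E} on the right and a non-superkey on the left, so 3NF fails.
No non-prime attribute depends on a proper subset of any candidate key, so 2NF holds.

2NF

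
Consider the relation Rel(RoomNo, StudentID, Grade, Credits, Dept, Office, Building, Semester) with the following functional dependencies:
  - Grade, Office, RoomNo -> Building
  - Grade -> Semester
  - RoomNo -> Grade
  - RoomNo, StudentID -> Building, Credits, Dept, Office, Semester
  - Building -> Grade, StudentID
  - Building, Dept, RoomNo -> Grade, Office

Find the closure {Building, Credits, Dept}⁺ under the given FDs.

Start with {Building, Credits, Dept}.
Building -> Grade, StudentID applies; add {Grade, StudentID} → now {Building, Credits, Dept, Grade, StudentID}.
Grade -> Semester applies; add {Semester} → now {Building, Credits, Dept, Grade, Semester, StudentID}.
No further FD applies.

{Building, Credits, Dept, Grade, Semester, StudentID}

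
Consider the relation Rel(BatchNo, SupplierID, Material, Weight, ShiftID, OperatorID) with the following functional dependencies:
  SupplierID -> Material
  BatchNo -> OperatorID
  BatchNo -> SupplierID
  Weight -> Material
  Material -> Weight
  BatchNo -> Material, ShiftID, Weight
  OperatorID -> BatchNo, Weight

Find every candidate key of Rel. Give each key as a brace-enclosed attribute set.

{BatchNo}, {OperatorID}

{BatchNo}⁺ = {BatchNo, Material, OperatorID, ShiftID, SupplierID, Weight}, which is every attribute, so {BatchNo} is a candidate key.
{OperatorID}⁺ = {BatchNo, Material, OperatorID, ShiftID, SupplierID, Weight}, which is every attribute, so {OperatorID} is a candidate key.
Any other superkey properly contains one of these, so there are no further candidate keys.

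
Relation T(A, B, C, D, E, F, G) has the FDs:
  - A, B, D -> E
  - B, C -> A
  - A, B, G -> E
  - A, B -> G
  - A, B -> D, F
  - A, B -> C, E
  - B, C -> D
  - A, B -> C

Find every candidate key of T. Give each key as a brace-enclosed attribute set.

No FD produces {B}, so it must be in every candidate key.
Closure of {A, B} is {A, B, C, D, E, F, G}, the whole schema; {A, B} is a candidate key.
Closure of {B, C} is {A, B, C, D, E, F, G}, the whole schema; {B, C} is a candidate key.
These are minimal and exhaustive — every other superkey contains one of them.

{A, B}, {B, C}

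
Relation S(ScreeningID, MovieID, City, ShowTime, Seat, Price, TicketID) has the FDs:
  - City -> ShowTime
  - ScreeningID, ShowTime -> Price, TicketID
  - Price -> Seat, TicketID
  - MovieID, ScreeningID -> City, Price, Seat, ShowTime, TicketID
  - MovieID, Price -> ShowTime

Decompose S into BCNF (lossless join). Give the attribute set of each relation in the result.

{City, MovieID, ScreeningID}; {City, Price, ScreeningID}; {City, ShowTime}; {Price, Seat, TicketID}

Candidate key of the original relation: {MovieID, ScreeningID}.
In {City, MovieID, Price, ScreeningID, Seat, ShowTime, TicketID}, {City} is not a superkey ({City}⁺ restricted to this set is {City, ShowTime}), so split on City -> ShowTime into {City, ShowTime} and {City, MovieID, Price, ScreeningID, Seat, TicketID}.
{City, ShowTime}: every determinant is a superkey — BCNF.
In {City, MovieID, Price, ScreeningID, Seat, TicketID}, {Price} is not a superkey ({Price}⁺ restricted to this set is {Price, Seat, TicketID}), so split on Price -> Seat, TicketID into {Price, Seat, TicketID} and {City, MovieID, Price, ScreeningID}.
{Price, Seat, TicketID}: every determinant is a superkey — BCNF.
In {City, MovieID, Price, ScreeningID}, {City, ScreeningID} is not a superkey ({City, ScreeningID}⁺ restricted to this set is {City, Price, ScreeningID}), so split on City, ScreeningID -> Price into {City, Price, ScreeningID} and {City, MovieID, ScreeningID}.
{City, Price, ScreeningID}: every determinant is a superkey — BCNF.
{City, MovieID, ScreeningID}: every determinant is a superkey — BCNF.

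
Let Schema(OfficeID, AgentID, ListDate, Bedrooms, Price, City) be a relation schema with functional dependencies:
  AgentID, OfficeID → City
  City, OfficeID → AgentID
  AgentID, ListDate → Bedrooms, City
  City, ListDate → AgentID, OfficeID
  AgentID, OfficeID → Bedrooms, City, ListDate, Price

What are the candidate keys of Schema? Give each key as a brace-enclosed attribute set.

{AgentID, ListDate} is a candidate key since {AgentID, ListDate}⁺ = {AgentID, Bedrooms, City, ListDate, OfficeID, Price} covers every attribute.
{AgentID, OfficeID} is a candidate key since {AgentID, OfficeID}⁺ = {AgentID, Bedrooms, City, ListDate, OfficeID, Price} covers every attribute.
{City, ListDate} is a candidate key since {City, ListDate}⁺ = {AgentID, Bedrooms, City, ListDate, OfficeID, Price} covers every attribute.
{City, OfficeID} is a candidate key since {City, OfficeID}⁺ = {AgentID, Bedrooms, City, ListDate, OfficeID, Price} covers every attribute.
These are minimal and exhaustive — every other superkey contains one of them.

{AgentID, ListDate}, {AgentID, OfficeID}, {City, ListDate}, {City, OfficeID}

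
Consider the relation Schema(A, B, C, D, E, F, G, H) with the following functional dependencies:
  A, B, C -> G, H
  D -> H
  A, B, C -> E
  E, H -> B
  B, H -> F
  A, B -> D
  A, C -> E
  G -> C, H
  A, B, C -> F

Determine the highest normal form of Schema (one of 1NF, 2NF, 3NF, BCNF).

Candidate keys: {A, B, C}, {A, C, D}, {A, C, H}, {A, G}. Prime attributes: {A, B, C, D, G, H}.
D -> H breaks BCNF: {D}⁺ = {D, H}, so {D} is not a superkey.
B, H -> F has non-prime {F} on the right and a non-superkey on the left, so 3NF fails.
The proper key subset {A, B} of {A, B, C} determines non-prime {F}, so the relation is not even in 2NF.

1NF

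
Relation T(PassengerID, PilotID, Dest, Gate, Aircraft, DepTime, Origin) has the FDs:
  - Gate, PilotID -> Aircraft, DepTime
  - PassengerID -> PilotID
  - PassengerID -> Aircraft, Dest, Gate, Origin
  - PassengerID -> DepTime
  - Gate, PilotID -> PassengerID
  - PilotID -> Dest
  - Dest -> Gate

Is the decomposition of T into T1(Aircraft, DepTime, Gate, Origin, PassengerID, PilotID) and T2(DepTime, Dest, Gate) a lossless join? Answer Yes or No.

No

The shared attributes are {DepTime, Gate} and {DepTime, Gate}⁺ = {DepTime, Gate}.
Neither T1 nor T2 is contained in that closure, so the decomposition is lossy.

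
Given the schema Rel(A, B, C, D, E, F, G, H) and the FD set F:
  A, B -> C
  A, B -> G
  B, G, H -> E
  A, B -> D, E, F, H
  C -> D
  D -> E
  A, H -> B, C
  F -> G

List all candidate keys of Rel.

{A, B}, {A, H}

Attributes never on any right-hand side: {A} — every candidate key must contain it.
{A, B}⁺ = {A, B, C, D, E, F, G, H}, which is every attribute, so {A, B} is a candidate key.
{A, H}⁺ = {A, B, C, D, E, F, G, H}, which is every attribute, so {A, H} is a candidate key.
No proper subset of any of these is a key, and no other minimal superkey exists.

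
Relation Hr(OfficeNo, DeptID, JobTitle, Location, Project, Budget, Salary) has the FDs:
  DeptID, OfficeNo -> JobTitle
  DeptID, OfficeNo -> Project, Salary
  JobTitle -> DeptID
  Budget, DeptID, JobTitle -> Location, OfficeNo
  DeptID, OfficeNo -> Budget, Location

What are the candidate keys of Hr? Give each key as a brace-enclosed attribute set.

{Budget, JobTitle}⁺ = {Budget, DeptID, JobTitle, Location, OfficeNo, Project, Salary} — all of the relation — so {Budget, JobTitle} is a candidate key.
{DeptID, OfficeNo}⁺ = {Budget, DeptID, JobTitle, Location, OfficeNo, Project, Salary} — all of the relation — so {DeptID, OfficeNo} is a candidate key.
{JobTitle, OfficeNo}⁺ = {Budget, DeptID, JobTitle, Location, OfficeNo, Project, Salary} — all of the relation — so {JobTitle, OfficeNo} is a candidate key.
No proper subset of any of these is a key, and no other minimal superkey exists.

{Budget, JobTitle}, {DeptID, OfficeNo}, {JobTitle, OfficeNo}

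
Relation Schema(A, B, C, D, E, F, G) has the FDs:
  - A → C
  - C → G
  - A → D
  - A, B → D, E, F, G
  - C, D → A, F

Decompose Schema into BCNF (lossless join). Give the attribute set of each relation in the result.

{A, B, E}; {A, C, D, F}; {C, G}

Candidate keys of the original relation: {A, B}, {B, C, D}.
{A, B, C, D, E, F, G}: {A} determines {A, C, D, F, G} here but is not a superkey — split on A → C, D, F, G, giving {A, C, D, F, G} and {A, B, E}.
{A, C, D, F, G}: {C} determines {C, G} here but is not a superkey — split on C → G, giving {C, G} and {A, C, D, F}.
{C, G} has no BCNF violation.
{A, C, D, F} has no BCNF violation.
{A, B, E} has no BCNF violation.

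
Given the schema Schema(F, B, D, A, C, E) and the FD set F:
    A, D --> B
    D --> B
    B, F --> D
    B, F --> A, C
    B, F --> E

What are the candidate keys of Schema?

{B, F}, {D, F}

Attributes never on any right-hand side: {F} — every candidate key must contain it.
{B, F}⁺ = {A, B, C, D, E, F} — all of the relation — so {B, F} is a candidate key.
{D, F}⁺ = {A, B, C, D, E, F} — all of the relation — so {D, F} is a candidate key.
Any other superkey properly contains one of these, so there are no further candidate keys.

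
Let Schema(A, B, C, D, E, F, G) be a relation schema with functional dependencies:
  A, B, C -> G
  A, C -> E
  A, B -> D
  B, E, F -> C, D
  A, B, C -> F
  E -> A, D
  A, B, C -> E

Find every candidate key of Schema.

Attributes never on any right-hand side: {B} — every candidate key must contain it.
Closure of {A, B, C} is {A, B, C, D, E, F, G}, the whole schema; {A, B, C} is a candidate key.
Closure of {B, C, E} is {A, B, C, D, E, F, G}, the whole schema; {B, C, E} is a candidate key.
Closure of {B, E, F} is {A, B, C, D, E, F, G}, the whole schema; {B, E, F} is a candidate key.
No proper subset of any of these is a key, and no other minimal superkey exists.

{A, B, C}, {B, C, E}, {B, E, F}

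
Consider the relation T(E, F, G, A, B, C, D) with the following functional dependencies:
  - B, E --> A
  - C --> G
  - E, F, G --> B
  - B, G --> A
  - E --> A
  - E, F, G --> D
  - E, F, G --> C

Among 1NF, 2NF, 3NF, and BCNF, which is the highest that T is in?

Candidate keys: {C, E, F}, {E, F, G}. Prime attributes: {C, E, F, G}.
B, E --> A breaks BCNF: {B, E}⁺ = {A, B, E}, so {B, E} is not a superkey.
B, E --> A determines the non-prime attribute {A} from a non-superkey — 3NF is violated.
The proper key subset {E} of {C, E, F} determines non-prime {A}, so the relation is not even in 2NF.

1NF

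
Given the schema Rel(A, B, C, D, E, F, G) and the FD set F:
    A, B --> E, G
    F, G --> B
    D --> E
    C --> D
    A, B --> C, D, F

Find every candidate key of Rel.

Attributes never on any right-hand side: {A} — every candidate key must contain it.
Closure of {A, B} is {A, B, C, D, E, F, G}, the whole schema; {A, B} is a candidate key.
Closure of {A, F, G} is {A, B, C, D, E, F, G}, the whole schema; {A, F, G} is a candidate key.
No proper subset of any of these is a key, and no other minimal superkey exists.

{A, B}, {A, F, G}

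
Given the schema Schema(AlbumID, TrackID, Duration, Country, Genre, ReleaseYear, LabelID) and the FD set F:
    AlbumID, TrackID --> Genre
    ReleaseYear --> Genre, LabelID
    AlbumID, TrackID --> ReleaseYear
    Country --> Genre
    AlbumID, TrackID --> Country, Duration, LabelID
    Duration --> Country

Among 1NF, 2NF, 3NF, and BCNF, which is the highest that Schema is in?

2NF

Candidate key: {AlbumID, TrackID}. Prime attributes: {AlbumID, TrackID}.
ReleaseYear --> Genre, LabelID: {ReleaseYear}⁺ = {Genre, LabelID, ReleaseYear}, which is not all of the attributes, so the left side is not a superkey — BCNF is violated.
ReleaseYear --> Genre, LabelID has non-prime {Genre, LabelID} on the right and a non-superkey on the left, so 3NF fails.
No non-prime attribute depends on a proper subset of any candidate key, so 2NF holds.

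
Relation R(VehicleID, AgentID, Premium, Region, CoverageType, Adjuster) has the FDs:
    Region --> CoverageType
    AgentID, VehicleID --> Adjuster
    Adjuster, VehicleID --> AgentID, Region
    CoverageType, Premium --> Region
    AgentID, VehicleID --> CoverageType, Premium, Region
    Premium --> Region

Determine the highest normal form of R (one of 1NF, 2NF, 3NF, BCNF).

2NF

Candidate keys: {Adjuster, VehicleID}, {AgentID, VehicleID}. Prime attributes: {Adjuster, AgentID, VehicleID}.
Region --> CoverageType: {Region}⁺ = {CoverageType, Region}, which is not all of the attributes, so the left side is not a superkey — BCNF is violated.
Because {CoverageType} is non-prime and the left side of Region --> CoverageType is not a superkey, the relation is not in 3NF.
No proper subset of a key has a non-prime attribute in its closure, so there is no partial dependency; 2NF holds.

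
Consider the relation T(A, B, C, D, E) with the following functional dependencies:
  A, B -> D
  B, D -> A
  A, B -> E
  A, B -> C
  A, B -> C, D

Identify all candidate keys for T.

{A, B}, {B, D}

No FD produces {B}, so it must be in every candidate key.
{A, B}⁺ = {A, B, C, D, E} — all of the relation — so {A, B} is a candidate key.
{B, D}⁺ = {A, B, C, D, E} — all of the relation — so {B, D} is a candidate key.
No proper subset of any of these is a key, and no other minimal superkey exists.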